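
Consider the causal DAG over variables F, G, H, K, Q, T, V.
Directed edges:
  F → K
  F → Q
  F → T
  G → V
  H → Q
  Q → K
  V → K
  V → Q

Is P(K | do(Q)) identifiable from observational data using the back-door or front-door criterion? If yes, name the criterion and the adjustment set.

desc(Q)\{Q}={K}; candidates ⊆ {F,G,H,T,V}.
size 0: {}; under {} Q still reaches {F,G,H,K,T,V} ∋ K.
size 1: {F}, {G}, {H} …(+2); under {F} Q still reaches {G,H,K,V} ∋ K.
{F,V}: Q⊥K given {F,V} in G with Q→· removed — back-door holds.
P(K|do(Q)) = Σ_{F,V} P(K|Q,F,V)·P(F,V).

P(K|do(Q)): backdoor, adjust for {F, V}.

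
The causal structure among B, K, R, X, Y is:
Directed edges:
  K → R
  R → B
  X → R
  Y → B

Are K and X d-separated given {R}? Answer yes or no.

No — K and X are d-connected given {R}.

Bayes-Ball from K | {R} reaches {X}.
X ∈ reach(K|{R}) ⇒ K ⊥̸ X | {R}.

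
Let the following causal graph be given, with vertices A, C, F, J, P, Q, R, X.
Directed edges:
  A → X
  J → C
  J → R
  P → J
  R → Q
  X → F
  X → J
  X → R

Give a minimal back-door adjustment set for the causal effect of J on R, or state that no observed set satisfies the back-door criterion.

J→R: minimal back-door set {X}.

desc(J)\{J}={C,Q,R}; candidates ⊆ {A,F,P,X}.
size 0: {}; under {} J still reaches {A,F,P,Q,R,X} ∋ R.
{X}: J⊥R given {X} in G with J→· removed — back-door holds.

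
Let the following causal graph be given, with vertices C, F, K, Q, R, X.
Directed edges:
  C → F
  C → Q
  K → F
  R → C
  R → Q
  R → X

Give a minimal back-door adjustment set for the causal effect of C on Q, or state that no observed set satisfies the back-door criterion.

C→Q: minimal back-door set {R}.

desc(C)\{C}={F,Q}; candidates ⊆ {K,R,X}.
size 0: {}; under {} C still reaches {Q,R,X} ∋ Q.
{R}: C⊥Q given {R} in G with C→· removed — back-door holds.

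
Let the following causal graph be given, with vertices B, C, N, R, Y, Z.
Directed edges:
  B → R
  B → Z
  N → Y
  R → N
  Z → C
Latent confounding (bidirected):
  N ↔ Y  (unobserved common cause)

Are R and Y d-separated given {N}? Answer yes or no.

No — R and Y are d-connected given {N}.

Bayes-Ball from R | {N} reaches {B,C,Y,Z}.
Y ∈ reach(R|{N}) ⇒ R ⊥̸ Y | {N}.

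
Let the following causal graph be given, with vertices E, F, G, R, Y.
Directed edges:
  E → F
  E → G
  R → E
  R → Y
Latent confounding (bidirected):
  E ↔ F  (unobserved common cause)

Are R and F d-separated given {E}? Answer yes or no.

No — R and F are d-connected given {E}.

Bayes-Ball from R | {E} reaches {F,Y}.
F ∈ reach(R|{E}) ⇒ R ⊥̸ F | {E}.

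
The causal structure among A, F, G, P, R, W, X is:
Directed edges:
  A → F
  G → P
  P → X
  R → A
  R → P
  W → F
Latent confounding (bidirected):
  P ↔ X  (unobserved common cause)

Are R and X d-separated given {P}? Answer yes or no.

Bayes-Ball from R | {P} reaches {A,F,G,X}.
X ∈ reach(R|{P}) ⇒ R ⊥̸ X | {P}.

No — R and X are d-connected given {P}.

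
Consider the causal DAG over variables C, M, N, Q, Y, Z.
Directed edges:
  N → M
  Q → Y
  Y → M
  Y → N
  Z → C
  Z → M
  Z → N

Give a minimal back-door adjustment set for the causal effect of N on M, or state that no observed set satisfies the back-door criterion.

N→M: minimal back-door set {Y, Z}.

desc(N)\{N}={M}; candidates ⊆ {C,Q,Y,Z}.
size 0: {}; under {} N still reaches {C,M,Q,Y,Z} ∋ M.
size 1: {C}, {Q}, {Y} …(+1); under {C} N still reaches {M,Q,Y,Z} ∋ M.
{Y,Z}: N⊥M given {Y,Z} in G with N→· removed — back-door holds.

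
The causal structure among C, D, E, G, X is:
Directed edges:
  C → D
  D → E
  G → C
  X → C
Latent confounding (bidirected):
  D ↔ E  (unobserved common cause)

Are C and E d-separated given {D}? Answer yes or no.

Bayes-Ball from C | {D} reaches {E,G,X}.
E ∈ reach(C|{D}) ⇒ C ⊥̸ E | {D}.

No — C and E are d-connected given {D}.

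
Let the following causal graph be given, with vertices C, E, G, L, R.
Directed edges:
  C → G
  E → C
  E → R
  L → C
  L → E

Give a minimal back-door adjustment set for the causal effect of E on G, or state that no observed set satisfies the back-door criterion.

desc(E)\{E}={C,G,R}; candidates ⊆ {L}.
size 0: {}; under {} E still reaches {C,G,L} ∋ G.
{L}: E⊥G given {L} in G with E→· removed — back-door holds.

E→G: minimal back-door set {L}.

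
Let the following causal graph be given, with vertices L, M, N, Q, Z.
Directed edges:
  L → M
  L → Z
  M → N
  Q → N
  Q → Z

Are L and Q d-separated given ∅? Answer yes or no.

Bayes-Ball from L | ∅ reaches {M,N,Z}.
Q ∉ reach(L|∅) ⇒ L ⊥ Q | ∅.

Yes — L ⊥ Q | ∅.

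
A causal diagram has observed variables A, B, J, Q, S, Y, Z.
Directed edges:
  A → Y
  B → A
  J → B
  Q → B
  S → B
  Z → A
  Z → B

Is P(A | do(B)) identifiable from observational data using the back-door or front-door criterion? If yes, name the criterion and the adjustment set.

P(A|do(B)): backdoor, adjust for {Z}.

desc(B)\{B}={A,Y}; candidates ⊆ {J,Q,S,Z}.
size 0: {}; under {} B still reaches {A,J,Q,S,Y,Z} ∋ A.
{Z}: B⊥A given {Z} in G with B→· removed — back-door holds.
P(A|do(B)) = Σ_{Z} P(A|B,Z)·P(Z).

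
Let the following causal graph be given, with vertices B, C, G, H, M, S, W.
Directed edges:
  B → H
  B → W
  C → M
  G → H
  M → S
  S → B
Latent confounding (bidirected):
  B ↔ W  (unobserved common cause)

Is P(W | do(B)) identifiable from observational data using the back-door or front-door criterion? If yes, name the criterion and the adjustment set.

P(W|do(B)): not identifiable (no BD/FD set).

desc(B)\{B}={H,W}; candidates ⊆ {C,G,M,S}.
B↔W: latent back-door arc(s) into B.
size 0: {}; under {} B still reaches {C,M,S,W} ∋ W.
size 1: {C}, {G}, {M} …(+1); under {C} B still reaches {M,S,W} ∋ W.
size 2: {C,G}, {C,M}, {C,S} …(+3); under {C,G} B still reaches {M,S,W} ∋ W.
B↔W cannot be blocked by any observed set — no back-door set.
No mediator lies on a directed B→…→W path.
Neither criterion identifies P(W|do(B)) in this graph.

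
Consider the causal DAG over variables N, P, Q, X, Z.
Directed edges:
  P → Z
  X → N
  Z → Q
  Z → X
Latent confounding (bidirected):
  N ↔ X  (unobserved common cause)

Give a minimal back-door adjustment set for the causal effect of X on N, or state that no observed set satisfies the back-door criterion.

desc(X)\{X}={N}; candidates ⊆ {P,Q,Z}.
X↔N: latent back-door arc(s) into X.
size 0: {}; under {} X still reaches {N,P,Q,Z} ∋ N.
size 1: {P}, {Q}, {Z}; under {P} X still reaches {N,Q,Z} ∋ N.
size 2: {P,Q}, {P,Z}, {Q,Z}; under {P,Q} X still reaches {N,Z} ∋ N.
X↔N cannot be blocked by any observed set — no back-door set.

X→N: no observed back-door set.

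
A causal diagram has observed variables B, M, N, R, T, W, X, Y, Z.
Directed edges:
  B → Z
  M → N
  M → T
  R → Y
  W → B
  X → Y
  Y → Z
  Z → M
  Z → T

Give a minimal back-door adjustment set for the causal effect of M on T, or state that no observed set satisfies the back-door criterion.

desc(M)\{M}={N,T}; candidates ⊆ {B,R,W,X,Y,Z}.
size 0: {}; under {} M still reaches {B,R,T,W,X,Y,Z} ∋ T.
{Z}: M⊥T given {Z} in G with M→· removed — back-door holds.

M→T: minimal back-door set {Z}.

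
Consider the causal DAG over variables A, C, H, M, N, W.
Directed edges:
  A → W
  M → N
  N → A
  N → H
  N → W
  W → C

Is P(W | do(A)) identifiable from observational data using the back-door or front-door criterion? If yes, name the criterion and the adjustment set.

desc(A)\{A}={C,W}; candidates ⊆ {H,M,N}.
size 0: {}; under {} A still reaches {C,H,M,N,W} ∋ W.
{N}: A⊥W given {N} in G with A→· removed — back-door holds.
P(W|do(A)) = Σ_{N} P(W|A,N)·P(N).

P(W|do(A)): backdoor, adjust for {N}.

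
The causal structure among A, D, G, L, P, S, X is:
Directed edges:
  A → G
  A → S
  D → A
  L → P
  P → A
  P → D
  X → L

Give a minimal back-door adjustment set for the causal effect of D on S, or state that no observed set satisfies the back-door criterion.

desc(D)\{D}={A,G,S}; candidates ⊆ {L,P,X}.
size 0: {}; under {} D still reaches {A,G,L,P,S,X} ∋ S.
{P}: D⊥S given {P} in G with D→· removed — back-door holds.

D→S: minimal back-door set {P}.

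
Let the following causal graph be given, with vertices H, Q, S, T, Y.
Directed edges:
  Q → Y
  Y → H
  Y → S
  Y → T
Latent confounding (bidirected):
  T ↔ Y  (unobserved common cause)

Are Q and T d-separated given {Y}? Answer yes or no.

No — Q and T are d-connected given {Y}.

Bayes-Ball from Q | {Y} reaches {T}.
T ∈ reach(Q|{Y}) ⇒ Q ⊥̸ T | {Y}.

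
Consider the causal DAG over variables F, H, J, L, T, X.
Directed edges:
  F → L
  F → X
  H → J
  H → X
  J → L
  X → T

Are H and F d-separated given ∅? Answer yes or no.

Yes — H ⊥ F | ∅.

Bayes-Ball from H | ∅ reaches {J,L,T,X}.
F ∉ reach(H|∅) ⇒ H ⊥ F | ∅.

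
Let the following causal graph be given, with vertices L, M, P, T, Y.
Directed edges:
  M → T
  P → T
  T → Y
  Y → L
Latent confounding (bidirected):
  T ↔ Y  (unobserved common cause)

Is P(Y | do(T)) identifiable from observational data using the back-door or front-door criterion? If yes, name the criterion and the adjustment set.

P(Y|do(T)): not identifiable (no BD/FD set).

desc(T)\{T}={L,Y}; candidates ⊆ {M,P}.
T↔Y: latent back-door arc(s) into T.
size 0: {}; under {} T still reaches {L,M,P,Y} ∋ Y.
size 1: {M}, {P}; under {M} T still reaches {L,P,Y} ∋ Y.
size 2: {M,P}; under {M,P} T still reaches {L,Y} ∋ Y.
T↔Y cannot be blocked by any observed set — no back-door set.
No mediator lies on a directed T→…→Y path.
Neither criterion identifies P(Y|do(T)) in this graph.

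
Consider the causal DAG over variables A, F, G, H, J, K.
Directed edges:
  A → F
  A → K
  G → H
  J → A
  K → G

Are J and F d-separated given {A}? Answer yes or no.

Bayes-Ball from J | {A} reaches ∅.
F ∉ reach(J|{A}) ⇒ J ⊥ F | {A}.

Yes — J ⊥ F | {A}.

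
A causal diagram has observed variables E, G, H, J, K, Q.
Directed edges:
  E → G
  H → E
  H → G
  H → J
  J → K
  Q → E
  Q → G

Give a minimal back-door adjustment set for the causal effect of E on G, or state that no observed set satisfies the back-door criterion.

desc(E)\{E}={G}; candidates ⊆ {H,J,K,Q}.
size 0: {}; under {} E still reaches {G,H,J,K,Q} ∋ G.
size 1: {H}, {J}, {K} …(+1); under {H} E still reaches {G,Q} ∋ G.
{H,Q}: E⊥G given {H,Q} in G with E→· removed — back-door holds.

E→G: minimal back-door set {H, Q}.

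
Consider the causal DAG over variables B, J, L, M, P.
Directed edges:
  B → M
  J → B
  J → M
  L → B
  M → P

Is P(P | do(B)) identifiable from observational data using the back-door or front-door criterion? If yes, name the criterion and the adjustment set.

desc(B)\{B}={M,P}; candidates ⊆ {J,L}.
size 0: {}; under {} B still reaches {J,L,M,P} ∋ P.
{J}: B⊥P given {J} in G with B→· removed — back-door holds.
P(P|do(B)) = Σ_{J} P(P|B,J)·P(J).

P(P|do(B)): backdoor, adjust for {J}.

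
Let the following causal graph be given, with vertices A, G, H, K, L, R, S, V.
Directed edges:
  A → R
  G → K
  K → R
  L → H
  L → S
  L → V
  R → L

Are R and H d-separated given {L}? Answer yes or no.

Yes — R ⊥ H | {L}.

Bayes-Ball from R | {L} reaches {A,G,K}.
H ∉ reach(R|{L}) ⇒ R ⊥ H | {L}.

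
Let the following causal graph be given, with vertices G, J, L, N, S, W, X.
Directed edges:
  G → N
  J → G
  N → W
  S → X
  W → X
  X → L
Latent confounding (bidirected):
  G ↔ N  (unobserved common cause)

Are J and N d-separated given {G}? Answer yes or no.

No — J and N are d-connected given {G}.

Bayes-Ball from J | {G} reaches {L,N,W,X}.
N ∈ reach(J|{G}) ⇒ J ⊥̸ N | {G}.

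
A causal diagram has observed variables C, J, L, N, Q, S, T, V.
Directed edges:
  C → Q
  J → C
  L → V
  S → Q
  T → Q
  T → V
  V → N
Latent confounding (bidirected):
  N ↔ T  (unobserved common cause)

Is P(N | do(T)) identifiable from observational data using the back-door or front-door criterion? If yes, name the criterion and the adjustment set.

desc(T)\{T}={N,Q,V}; candidates ⊆ {C,J,L,S}.
T↔N: latent back-door arc(s) into T.
size 0: {}; under {} T still reaches {N} ∋ N.
size 1: {C}, {J}, {L} …(+1); under {C} T still reaches {N} ∋ N.
size 2: {C,J}, {C,L}, {C,S} …(+3); under {C,J} T still reaches {N} ∋ N.
T↔N cannot be blocked by any observed set — no back-door set.
{V}: (i) intercepts every directed T→N path; (ii) no back-door T→{V}; (iii) {T} blocks every back-door {V}→N. Front-door holds.
P(N|do(T)) = Σ_{V} P(V|T) Σ_{T'} P(N|V,T')P(T').

P(N|do(T)): frontdoor, adjust for {V}.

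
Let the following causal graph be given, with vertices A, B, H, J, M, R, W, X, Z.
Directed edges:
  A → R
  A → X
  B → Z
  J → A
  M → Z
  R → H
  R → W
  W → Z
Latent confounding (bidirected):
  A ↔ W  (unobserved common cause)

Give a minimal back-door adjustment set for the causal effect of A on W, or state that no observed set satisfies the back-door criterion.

desc(A)\{A}={H,R,W,X,Z}; candidates ⊆ {B,J,M}.
A↔W: latent back-door arc(s) into A.
size 0: {}; under {} A still reaches {J,W,Z} ∋ W.
size 1: {B}, {J}, {M}; under {B} A still reaches {J,W,Z} ∋ W.
size 2: {B,J}, {B,M}, {J,M}; under {B,J} A still reaches {W,Z} ∋ W.
A↔W cannot be blocked by any observed set — no back-door set.

A→W: no observed back-door set.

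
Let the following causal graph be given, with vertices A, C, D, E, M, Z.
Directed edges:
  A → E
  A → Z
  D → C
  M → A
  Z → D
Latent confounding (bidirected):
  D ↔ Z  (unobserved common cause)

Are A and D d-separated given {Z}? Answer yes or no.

No — A and D are d-connected given {Z}.

Bayes-Ball from A | {Z} reaches {C,D,E,M}.
D ∈ reach(A|{Z}) ⇒ A ⊥̸ D | {Z}.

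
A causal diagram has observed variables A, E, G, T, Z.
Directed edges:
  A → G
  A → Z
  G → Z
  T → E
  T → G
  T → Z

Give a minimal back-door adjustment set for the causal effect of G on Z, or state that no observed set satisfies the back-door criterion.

G→Z: minimal back-door set {A, T}.

desc(G)\{G}={Z}; candidates ⊆ {A,E,T}.
size 0: {}; under {} G still reaches {A,E,T,Z} ∋ Z.
size 1: {A}, {E}, {T}; under {A} G still reaches {E,T,Z} ∋ Z.
{A,T}: G⊥Z given {A,T} in G with G→· removed — back-door holds.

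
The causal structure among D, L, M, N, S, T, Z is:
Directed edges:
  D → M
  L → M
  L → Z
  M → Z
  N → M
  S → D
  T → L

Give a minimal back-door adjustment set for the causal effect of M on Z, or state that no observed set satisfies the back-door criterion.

desc(M)\{M}={Z}; candidates ⊆ {D,L,N,S,T}.
size 0: {}; under {} M still reaches {D,L,N,S,T,Z} ∋ Z.
{L}: M⊥Z given {L} in G with M→· removed — back-door holds.

M→Z: minimal back-door set {L}.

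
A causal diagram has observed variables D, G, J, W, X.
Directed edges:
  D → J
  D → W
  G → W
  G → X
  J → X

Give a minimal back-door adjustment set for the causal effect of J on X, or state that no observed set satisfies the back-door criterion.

desc(J)\{J}={X}; candidates ⊆ {D,G,W}.
∅: J⊥X given ∅ in G with J→· removed — back-door holds.

J→X: minimal back-door set ∅.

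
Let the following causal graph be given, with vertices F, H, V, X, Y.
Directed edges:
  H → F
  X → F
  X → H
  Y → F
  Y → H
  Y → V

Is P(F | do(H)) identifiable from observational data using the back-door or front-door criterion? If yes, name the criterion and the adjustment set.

desc(H)\{H}={F}; candidates ⊆ {V,X,Y}.
size 0: {}; under {} H still reaches {F,V,X,Y} ∋ F.
size 1: {V}, {X}, {Y}; under {V} H still reaches {F,X,Y} ∋ F.
{X,Y}: H⊥F given {X,Y} in G with H→· removed — back-door holds.
P(F|do(H)) = Σ_{X,Y} P(F|H,X,Y)·P(X,Y).

P(F|do(H)): backdoor, adjust for {X, Y}.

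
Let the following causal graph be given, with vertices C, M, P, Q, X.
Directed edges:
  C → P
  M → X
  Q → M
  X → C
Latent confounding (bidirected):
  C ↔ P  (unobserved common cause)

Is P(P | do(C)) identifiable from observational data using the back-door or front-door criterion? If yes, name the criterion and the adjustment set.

desc(C)\{C}={P}; candidates ⊆ {M,Q,X}.
C↔P: latent back-door arc(s) into C.
size 0: {}; under {} C still reaches {M,P,Q,X} ∋ P.
size 1: {M}, {Q}, {X}; under {M} C still reaches {P,X} ∋ P.
size 2: {M,Q}, {M,X}, {Q,X}; under {M,Q} C still reaches {P,X} ∋ P.
C↔P cannot be blocked by any observed set — no back-door set.
No mediator lies on a directed C→…→P path.
Neither criterion identifies P(P|do(C)) in this graph.

P(P|do(C)): not identifiable (no BD/FD set).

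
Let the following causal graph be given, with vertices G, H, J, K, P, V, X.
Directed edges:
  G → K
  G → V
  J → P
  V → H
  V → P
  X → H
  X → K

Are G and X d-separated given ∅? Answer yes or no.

Yes — G ⊥ X | ∅.

Bayes-Ball from G | ∅ reaches {H,K,P,V}.
X ∉ reach(G|∅) ⇒ G ⊥ X | ∅.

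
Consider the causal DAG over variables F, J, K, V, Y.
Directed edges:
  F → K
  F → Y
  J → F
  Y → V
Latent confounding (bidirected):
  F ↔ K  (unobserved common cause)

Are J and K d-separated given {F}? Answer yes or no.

Bayes-Ball from J | {F} reaches {K}.
K ∈ reach(J|{F}) ⇒ J ⊥̸ K | {F}.

No — J and K are d-connected given {F}.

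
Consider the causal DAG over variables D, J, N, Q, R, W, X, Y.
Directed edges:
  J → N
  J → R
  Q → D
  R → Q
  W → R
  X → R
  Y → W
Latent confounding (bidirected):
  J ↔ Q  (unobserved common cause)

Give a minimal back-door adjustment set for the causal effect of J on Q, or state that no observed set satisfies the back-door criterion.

desc(J)\{J}={D,N,Q,R}; candidates ⊆ {W,X,Y}.
J↔Q: latent back-door arc(s) into J.
size 0: {}; under {} J still reaches {D,Q} ∋ Q.
size 1: {W}, {X}, {Y}; under {W} J still reaches {D,Q} ∋ Q.
size 2: {W,X}, {W,Y}, {X,Y}; under {W,X} J still reaches {D,Q} ∋ Q.
J↔Q cannot be blocked by any observed set — no back-door set.

J→Q: no observed back-door set.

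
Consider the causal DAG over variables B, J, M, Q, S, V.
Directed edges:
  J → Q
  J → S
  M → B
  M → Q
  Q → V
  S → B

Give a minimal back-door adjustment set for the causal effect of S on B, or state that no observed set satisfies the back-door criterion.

S→B: minimal back-door set ∅.

desc(S)\{S}={B}; candidates ⊆ {J,M,Q,V}.
∅: S⊥B given ∅ in G with S→· removed — back-door holds.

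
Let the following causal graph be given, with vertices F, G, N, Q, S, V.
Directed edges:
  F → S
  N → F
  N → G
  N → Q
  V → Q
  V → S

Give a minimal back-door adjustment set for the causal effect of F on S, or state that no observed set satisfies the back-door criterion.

desc(F)\{F}={S}; candidates ⊆ {G,N,Q,V}.
∅: F⊥S given ∅ in G with F→· removed — back-door holds.

F→S: minimal back-door set ∅.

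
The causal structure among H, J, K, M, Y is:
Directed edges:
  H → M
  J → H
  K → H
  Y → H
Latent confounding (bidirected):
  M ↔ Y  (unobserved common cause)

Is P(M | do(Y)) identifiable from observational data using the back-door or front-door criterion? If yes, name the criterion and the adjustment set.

desc(Y)\{Y}={H,M}; candidates ⊆ {J,K}.
Y↔M: latent back-door arc(s) into Y.
size 0: {}; under {} Y still reaches {M} ∋ M.
size 1: {J}, {K}; under {J} Y still reaches {M} ∋ M.
size 2: {J,K}; under {J,K} Y still reaches {M} ∋ M.
Y↔M cannot be blocked by any observed set — no back-door set.
{H}: (i) intercepts every directed Y→M path; (ii) no back-door Y→{H}; (iii) {Y} blocks every back-door {H}→M. Front-door holds.
P(M|do(Y)) = Σ_{H} P(H|Y) Σ_{Y'} P(M|H,Y')P(Y').

P(M|do(Y)): frontdoor, adjust for {H}.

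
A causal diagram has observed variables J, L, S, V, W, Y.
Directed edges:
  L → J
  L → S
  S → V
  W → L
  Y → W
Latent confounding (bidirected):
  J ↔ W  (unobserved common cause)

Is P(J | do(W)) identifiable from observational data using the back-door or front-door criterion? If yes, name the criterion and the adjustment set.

desc(W)\{W}={J,L,S,V}; candidates ⊆ {Y}.
W↔J: latent back-door arc(s) into W.
size 0: {}; under {} W still reaches {J,Y} ∋ J.
size 1: {Y}; under {Y} W still reaches {J} ∋ J.
W↔J cannot be blocked by any observed set — no back-door set.
{L}: (i) intercepts every directed W→J path; (ii) no back-door W→{L}; (iii) {W} blocks every back-door {L}→J. Front-door holds.
P(J|do(W)) = Σ_{L} P(L|W) Σ_{W'} P(J|L,W')P(W').

P(J|do(W)): frontdoor, adjust for {L}.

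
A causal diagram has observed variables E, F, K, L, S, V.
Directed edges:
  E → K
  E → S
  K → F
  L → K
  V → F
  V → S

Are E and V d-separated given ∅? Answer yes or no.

Bayes-Ball from E | ∅ reaches {F,K,S}.
V ∉ reach(E|∅) ⇒ E ⊥ V | ∅.

Yes — E ⊥ V | ∅.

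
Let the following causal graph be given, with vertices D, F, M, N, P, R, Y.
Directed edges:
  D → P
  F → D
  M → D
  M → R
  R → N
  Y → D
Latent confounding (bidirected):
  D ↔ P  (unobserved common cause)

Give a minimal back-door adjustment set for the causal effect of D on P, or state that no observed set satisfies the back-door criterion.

D→P: no observed back-door set.

desc(D)\{D}={P}; candidates ⊆ {F,M,N,R,Y}.
D↔P: latent back-door arc(s) into D.
size 0: {}; under {} D still reaches {F,M,N,P,R,Y} ∋ P.
size 1: {F}, {M}, {N} …(+2); under {F} D still reaches {M,N,P,R,Y} ∋ P.
size 2: {F,M}, {F,N}, {F,R} …(+7); under {F,M} D still reaches {P,Y} ∋ P.
D↔P cannot be blocked by any observed set — no back-door set.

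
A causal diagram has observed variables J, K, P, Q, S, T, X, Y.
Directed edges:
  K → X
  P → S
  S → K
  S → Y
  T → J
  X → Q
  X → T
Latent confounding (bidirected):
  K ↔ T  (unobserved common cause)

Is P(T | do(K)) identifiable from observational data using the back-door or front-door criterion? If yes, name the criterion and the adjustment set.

desc(K)\{K}={J,Q,T,X}; candidates ⊆ {P,S,Y}.
K↔T: latent back-door arc(s) into K.
size 0: {}; under {} K still reaches {J,P,S,T,Y} ∋ T.
size 1: {P}, {S}, {Y}; under {P} K still reaches {J,S,T,Y} ∋ T.
size 2: {P,S}, {P,Y}, {S,Y}; under {P,S} K still reaches {J,T} ∋ T.
K↔T cannot be blocked by any observed set — no back-door set.
{X}: (i) intercepts every directed K→T path; (ii) no back-door K→{X}; (iii) {K} blocks every back-door {X}→T. Front-door holds.
P(T|do(K)) = Σ_{X} P(X|K) Σ_{K'} P(T|X,K')P(K').

P(T|do(K)): frontdoor, adjust for {X}.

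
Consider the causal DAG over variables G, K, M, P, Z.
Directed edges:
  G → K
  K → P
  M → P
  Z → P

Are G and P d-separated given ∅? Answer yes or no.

Bayes-Ball from G | ∅ reaches {K,P}.
P ∈ reach(G|∅) ⇒ G ⊥̸ P | ∅.

No — G and P are d-connected given ∅.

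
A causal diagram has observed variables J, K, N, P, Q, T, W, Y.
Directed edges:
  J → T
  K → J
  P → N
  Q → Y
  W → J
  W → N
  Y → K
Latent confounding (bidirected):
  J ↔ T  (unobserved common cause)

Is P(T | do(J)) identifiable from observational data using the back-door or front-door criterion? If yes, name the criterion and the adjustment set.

P(T|do(J)): not identifiable (no BD/FD set).

desc(J)\{J}={T}; candidates ⊆ {K,N,P,Q,W,Y}.
J↔T: latent back-door arc(s) into J.
size 0: {}; under {} J still reaches {K,N,Q,T,W,Y} ∋ T.
size 1: {K}, {N}, {P} …(+3); under {K} J still reaches {N,T,W} ∋ T.
size 2: {K,N}, {K,P}, {K,Q} …(+12); under {K,N} J still reaches {P,T,W} ∋ T.
J↔T cannot be blocked by any observed set — no back-door set.
No mediator lies on a directed J→…→T path.
Neither criterion identifies P(T|do(J)) in this graph.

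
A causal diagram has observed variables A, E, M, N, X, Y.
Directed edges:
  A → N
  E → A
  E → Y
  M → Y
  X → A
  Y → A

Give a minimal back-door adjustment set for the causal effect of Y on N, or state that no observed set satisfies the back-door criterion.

Y→N: minimal back-door set {E}.

desc(Y)\{Y}={A,N}; candidates ⊆ {E,M,X}.
size 0: {}; under {} Y still reaches {A,E,M,N} ∋ N.
{E}: Y⊥N given {E} in G with Y→· removed — back-door holds.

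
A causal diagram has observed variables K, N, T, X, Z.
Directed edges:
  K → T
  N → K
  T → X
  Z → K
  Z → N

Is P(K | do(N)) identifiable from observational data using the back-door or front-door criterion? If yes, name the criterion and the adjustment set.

P(K|do(N)): backdoor, adjust for {Z}.

desc(N)\{N}={K,T,X}; candidates ⊆ {Z}.
size 0: {}; under {} N still reaches {K,T,X,Z} ∋ K.
{Z}: N⊥K given {Z} in G with N→· removed — back-door holds.
P(K|do(N)) = Σ_{Z} P(K|N,Z)·P(Z).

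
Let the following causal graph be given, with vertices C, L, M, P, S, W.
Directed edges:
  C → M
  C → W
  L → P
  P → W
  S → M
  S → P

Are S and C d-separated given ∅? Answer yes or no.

Yes — S ⊥ C | ∅.

Bayes-Ball from S | ∅ reaches {M,P,W}.
C ∉ reach(S|∅) ⇒ S ⊥ C | ∅.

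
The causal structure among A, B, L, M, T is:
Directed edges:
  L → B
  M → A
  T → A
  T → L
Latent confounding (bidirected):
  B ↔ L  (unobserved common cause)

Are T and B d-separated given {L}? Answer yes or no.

No — T and B are d-connected given {L}.

Bayes-Ball from T | {L} reaches {A,B}.
B ∈ reach(T|{L}) ⇒ T ⊥̸ B | {L}.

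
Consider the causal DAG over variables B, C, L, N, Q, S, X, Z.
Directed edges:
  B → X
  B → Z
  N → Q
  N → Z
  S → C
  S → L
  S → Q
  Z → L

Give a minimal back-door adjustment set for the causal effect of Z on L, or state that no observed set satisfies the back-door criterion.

Z→L: minimal back-door set ∅.

desc(Z)\{Z}={L}; candidates ⊆ {B,C,N,Q,S,X}.
∅: Z⊥L given ∅ in G with Z→· removed — back-door holds.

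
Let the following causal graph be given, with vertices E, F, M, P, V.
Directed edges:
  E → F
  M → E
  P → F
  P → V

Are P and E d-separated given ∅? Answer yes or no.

Yes — P ⊥ E | ∅.

Bayes-Ball from P | ∅ reaches {F,V}.
E ∉ reach(P|∅) ⇒ P ⊥ E | ∅.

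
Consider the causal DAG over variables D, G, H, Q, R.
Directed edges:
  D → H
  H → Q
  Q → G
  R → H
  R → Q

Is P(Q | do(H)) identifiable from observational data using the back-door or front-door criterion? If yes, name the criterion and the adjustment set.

desc(H)\{H}={G,Q}; candidates ⊆ {D,R}.
size 0: {}; under {} H still reaches {D,G,Q,R} ∋ Q.
{R}: H⊥Q given {R} in G with H→· removed — back-door holds.
P(Q|do(H)) = Σ_{R} P(Q|H,R)·P(R).

P(Q|do(H)): backdoor, adjust for {R}.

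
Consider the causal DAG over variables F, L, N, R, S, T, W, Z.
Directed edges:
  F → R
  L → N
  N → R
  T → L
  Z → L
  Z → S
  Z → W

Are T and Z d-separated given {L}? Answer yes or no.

No — T and Z are d-connected given {L}.

Bayes-Ball from T | {L} reaches {S,W,Z}.
Z ∈ reach(T|{L}) ⇒ T ⊥̸ Z | {L}.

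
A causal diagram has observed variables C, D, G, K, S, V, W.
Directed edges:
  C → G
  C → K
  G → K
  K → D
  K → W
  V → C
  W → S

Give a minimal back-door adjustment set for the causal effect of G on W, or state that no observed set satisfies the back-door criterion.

G→W: minimal back-door set {C}.

desc(G)\{G}={D,K,S,W}; candidates ⊆ {C,V}.
size 0: {}; under {} G still reaches {C,D,K,S,V,W} ∋ W.
{C}: G⊥W given {C} in G with G→· removed — back-door holds.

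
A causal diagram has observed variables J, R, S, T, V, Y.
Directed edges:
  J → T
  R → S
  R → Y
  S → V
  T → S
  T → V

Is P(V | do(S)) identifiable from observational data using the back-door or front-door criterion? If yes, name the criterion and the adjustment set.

P(V|do(S)): backdoor, adjust for {T}.

desc(S)\{S}={V}; candidates ⊆ {J,R,T,Y}.
size 0: {}; under {} S still reaches {J,R,T,V,Y} ∋ V.
{T}: S⊥V given {T} in G with S→· removed — back-door holds.
P(V|do(S)) = Σ_{T} P(V|S,T)·P(T).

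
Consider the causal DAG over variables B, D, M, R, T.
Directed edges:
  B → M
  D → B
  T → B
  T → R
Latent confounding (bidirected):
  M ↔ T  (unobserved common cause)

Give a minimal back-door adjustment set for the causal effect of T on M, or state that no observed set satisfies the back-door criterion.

desc(T)\{T}={B,M,R}; candidates ⊆ {D}.
T↔M: latent back-door arc(s) into T.
size 0: {}; under {} T still reaches {M} ∋ M.
size 1: {D}; under {D} T still reaches {M} ∋ M.
T↔M cannot be blocked by any observed set — no back-door set.

T→M: no observed back-door set.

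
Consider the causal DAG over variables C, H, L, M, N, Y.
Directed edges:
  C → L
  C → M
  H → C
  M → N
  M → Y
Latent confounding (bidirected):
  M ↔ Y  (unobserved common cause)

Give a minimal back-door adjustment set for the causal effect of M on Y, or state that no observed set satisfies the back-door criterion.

desc(M)\{M}={N,Y}; candidates ⊆ {C,H,L}.
M↔Y: latent back-door arc(s) into M.
size 0: {}; under {} M still reaches {C,H,L,Y} ∋ Y.
size 1: {C}, {H}, {L}; under {C} M still reaches {Y} ∋ Y.
size 2: {C,H}, {C,L}, {H,L}; under {C,H} M still reaches {Y} ∋ Y.
M↔Y cannot be blocked by any observed set — no back-door set.

M→Y: no observed back-door set.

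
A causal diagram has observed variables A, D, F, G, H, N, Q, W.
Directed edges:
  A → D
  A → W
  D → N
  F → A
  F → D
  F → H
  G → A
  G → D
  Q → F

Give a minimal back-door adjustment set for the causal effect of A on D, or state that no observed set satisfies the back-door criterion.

desc(A)\{A}={D,N,W}; candidates ⊆ {F,G,H,Q}.
size 0: {}; under {} A still reaches {D,F,G,H,N,Q} ∋ D.
size 1: {F}, {G}, {H} …(+1); under {F} A still reaches {D,G,N} ∋ D.
{F,G}: A⊥D given {F,G} in G with A→· removed — back-door holds.

A→D: minimal back-door set {F, G}.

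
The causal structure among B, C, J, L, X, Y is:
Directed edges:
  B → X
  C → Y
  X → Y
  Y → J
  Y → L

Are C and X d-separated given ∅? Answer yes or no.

Bayes-Ball from C | ∅ reaches {J,L,Y}.
X ∉ reach(C|∅) ⇒ C ⊥ X | ∅.

Yes — C ⊥ X | ∅.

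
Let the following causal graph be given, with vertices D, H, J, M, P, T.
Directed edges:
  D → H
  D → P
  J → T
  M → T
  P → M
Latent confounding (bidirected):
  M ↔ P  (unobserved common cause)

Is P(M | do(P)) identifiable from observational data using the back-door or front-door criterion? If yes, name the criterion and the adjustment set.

desc(P)\{P}={M,T}; candidates ⊆ {D,H,J}.
P↔M: latent back-door arc(s) into P.
size 0: {}; under {} P still reaches {D,H,M,T} ∋ M.
size 1: {D}, {H}, {J}; under {D} P still reaches {M,T} ∋ M.
size 2: {D,H}, {D,J}, {H,J}; under {D,H} P still reaches {M,T} ∋ M.
P↔M cannot be blocked by any observed set — no back-door set.
No mediator lies on a directed P→…→M path.
Neither criterion identifies P(M|do(P)) in this graph.

P(M|do(P)): not identifiable (no BD/FD set).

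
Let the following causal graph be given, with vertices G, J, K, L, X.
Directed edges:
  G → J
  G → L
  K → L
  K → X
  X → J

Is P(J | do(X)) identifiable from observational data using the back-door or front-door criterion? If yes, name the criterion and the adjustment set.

P(J|do(X)): backdoor, adjust for ∅.

desc(X)\{X}={J}; candidates ⊆ {G,K,L}.
∅: X⊥J given ∅ in G with X→· removed — back-door holds.
P(J|do(X)) = P(J|X) — no adjustment needed.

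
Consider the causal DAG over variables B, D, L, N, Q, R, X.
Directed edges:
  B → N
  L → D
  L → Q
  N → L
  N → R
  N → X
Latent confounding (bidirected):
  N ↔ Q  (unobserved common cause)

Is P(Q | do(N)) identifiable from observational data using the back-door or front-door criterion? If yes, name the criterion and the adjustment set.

P(Q|do(N)): frontdoor, adjust for {L}.

desc(N)\{N}={D,L,Q,R,X}; candidates ⊆ {B}.
N↔Q: latent back-door arc(s) into N.
size 0: {}; under {} N still reaches {B,Q} ∋ Q.
size 1: {B}; under {B} N still reaches {Q} ∋ Q.
N↔Q cannot be blocked by any observed set — no back-door set.
{L}: (i) intercepts every directed N→Q path; (ii) no back-door N→{L}; (iii) {N} blocks every back-door {L}→Q. Front-door holds.
P(Q|do(N)) = Σ_{L} P(L|N) Σ_{N'} P(Q|L,N')P(N').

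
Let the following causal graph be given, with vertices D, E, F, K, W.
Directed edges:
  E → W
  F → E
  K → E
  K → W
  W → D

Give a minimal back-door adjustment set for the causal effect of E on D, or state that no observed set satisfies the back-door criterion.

E→D: minimal back-door set {K}.

desc(E)\{E}={D,W}; candidates ⊆ {F,K}.
size 0: {}; under {} E still reaches {D,F,K,W} ∋ D.
{K}: E⊥D given {K} in G with E→· removed — back-door holds.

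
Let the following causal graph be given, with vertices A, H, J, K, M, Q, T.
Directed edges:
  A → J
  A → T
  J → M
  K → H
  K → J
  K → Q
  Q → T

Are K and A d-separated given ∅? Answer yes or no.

Bayes-Ball from K | ∅ reaches {H,J,M,Q,T}.
A ∉ reach(K|∅) ⇒ K ⊥ A | ∅.

Yes — K ⊥ A | ∅.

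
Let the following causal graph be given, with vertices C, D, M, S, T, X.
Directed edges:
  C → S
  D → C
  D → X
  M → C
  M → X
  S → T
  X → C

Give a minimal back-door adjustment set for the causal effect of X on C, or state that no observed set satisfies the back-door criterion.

X→C: minimal back-door set {D, M}.

desc(X)\{X}={C,S,T}; candidates ⊆ {D,M}.
size 0: {}; under {} X still reaches {C,D,M,S,T} ∋ C.
size 1: {D}, {M}; under {D} X still reaches {C,M,S,T} ∋ C.
{D,M}: X⊥C given {D,M} in G with X→· removed — back-door holds.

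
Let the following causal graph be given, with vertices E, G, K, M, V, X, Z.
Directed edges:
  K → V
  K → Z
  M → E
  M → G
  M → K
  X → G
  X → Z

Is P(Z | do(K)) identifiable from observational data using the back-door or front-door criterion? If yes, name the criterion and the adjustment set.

P(Z|do(K)): backdoor, adjust for ∅.

desc(K)\{K}={V,Z}; candidates ⊆ {E,G,M,X}.
∅: K⊥Z given ∅ in G with K→· removed — back-door holds.
P(Z|do(K)) = P(Z|K) — no adjustment needed.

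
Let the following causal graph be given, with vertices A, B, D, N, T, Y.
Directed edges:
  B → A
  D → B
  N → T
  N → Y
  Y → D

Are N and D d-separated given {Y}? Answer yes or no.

Bayes-Ball from N | {Y} reaches {T}.
D ∉ reach(N|{Y}) ⇒ N ⊥ D | {Y}.

Yes — N ⊥ D | {Y}.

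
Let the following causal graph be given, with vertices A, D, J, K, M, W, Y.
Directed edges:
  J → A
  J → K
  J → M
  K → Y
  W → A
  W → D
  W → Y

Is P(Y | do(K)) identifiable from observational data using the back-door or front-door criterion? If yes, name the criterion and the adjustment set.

P(Y|do(K)): backdoor, adjust for ∅.

desc(K)\{K}={Y}; candidates ⊆ {A,D,J,M,W}.
∅: K⊥Y given ∅ in G with K→· removed — back-door holds.
P(Y|do(K)) = P(Y|K) — no adjustment needed.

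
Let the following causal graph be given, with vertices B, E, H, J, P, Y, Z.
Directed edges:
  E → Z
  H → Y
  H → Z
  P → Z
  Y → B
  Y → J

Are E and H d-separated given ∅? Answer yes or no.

Bayes-Ball from E | ∅ reaches {Z}.
H ∉ reach(E|∅) ⇒ E ⊥ H | ∅.

Yes — E ⊥ H | ∅.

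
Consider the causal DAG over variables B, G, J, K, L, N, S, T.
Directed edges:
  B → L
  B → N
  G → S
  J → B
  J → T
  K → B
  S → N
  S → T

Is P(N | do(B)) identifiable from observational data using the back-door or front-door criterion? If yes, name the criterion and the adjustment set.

desc(B)\{B}={L,N}; candidates ⊆ {G,J,K,S,T}.
∅: B⊥N given ∅ in G with B→· removed — back-door holds.
P(N|do(B)) = P(N|B) — no adjustment needed.

P(N|do(B)): backdoor, adjust for ∅.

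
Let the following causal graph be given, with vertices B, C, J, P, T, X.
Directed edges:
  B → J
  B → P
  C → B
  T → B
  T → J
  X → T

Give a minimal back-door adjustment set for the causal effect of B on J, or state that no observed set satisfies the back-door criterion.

desc(B)\{B}={J,P}; candidates ⊆ {C,T,X}.
size 0: {}; under {} B still reaches {C,J,T,X} ∋ J.
{T}: B⊥J given {T} in G with B→· removed — back-door holds.

B→J: minimal back-door set {T}.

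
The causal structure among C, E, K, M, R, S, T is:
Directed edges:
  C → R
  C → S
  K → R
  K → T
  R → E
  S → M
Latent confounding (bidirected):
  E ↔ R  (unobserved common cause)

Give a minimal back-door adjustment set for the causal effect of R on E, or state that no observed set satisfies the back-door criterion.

R→E: no observed back-door set.

desc(R)\{R}={E}; candidates ⊆ {C,K,M,S,T}.
R↔E: latent back-door arc(s) into R.
size 0: {}; under {} R still reaches {C,E,K,M,S,T} ∋ E.
size 1: {C}, {K}, {M} …(+2); under {C} R still reaches {E,K,T} ∋ E.
size 2: {C,K}, {C,M}, {C,S} …(+7); under {C,K} R still reaches {E} ∋ E.
R↔E cannot be blocked by any observed set — no back-door set.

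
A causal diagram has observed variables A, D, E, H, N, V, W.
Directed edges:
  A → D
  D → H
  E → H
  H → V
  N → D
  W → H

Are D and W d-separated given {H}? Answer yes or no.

No — D and W are d-connected given {H}.

Bayes-Ball from D | {H} reaches {A,E,N,W}.
W ∈ reach(D|{H}) ⇒ D ⊥̸ W | {H}.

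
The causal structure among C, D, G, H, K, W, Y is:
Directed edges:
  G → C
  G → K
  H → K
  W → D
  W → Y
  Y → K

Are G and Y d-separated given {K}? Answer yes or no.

Bayes-Ball from G | {K} reaches {C,D,H,W,Y}.
Y ∈ reach(G|{K}) ⇒ G ⊥̸ Y | {K}.

No — G and Y are d-connected given {K}.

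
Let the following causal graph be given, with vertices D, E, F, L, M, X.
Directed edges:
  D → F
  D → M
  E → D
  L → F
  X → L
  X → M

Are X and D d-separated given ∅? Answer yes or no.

Bayes-Ball from X | ∅ reaches {F,L,M}.
D ∉ reach(X|∅) ⇒ X ⊥ D | ∅.

Yes — X ⊥ D | ∅.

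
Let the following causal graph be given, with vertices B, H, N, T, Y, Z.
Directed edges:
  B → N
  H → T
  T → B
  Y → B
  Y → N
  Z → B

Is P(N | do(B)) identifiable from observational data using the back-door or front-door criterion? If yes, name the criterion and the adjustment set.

desc(B)\{B}={N}; candidates ⊆ {H,T,Y,Z}.
size 0: {}; under {} B still reaches {H,N,T,Y,Z} ∋ N.
{Y}: B⊥N given {Y} in G with B→· removed — back-door holds.
P(N|do(B)) = Σ_{Y} P(N|B,Y)·P(Y).

P(N|do(B)): backdoor, adjust for {Y}.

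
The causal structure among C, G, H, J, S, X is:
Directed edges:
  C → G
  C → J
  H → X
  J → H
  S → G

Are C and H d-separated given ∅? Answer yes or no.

Bayes-Ball from C | ∅ reaches {G,H,J,X}.
H ∈ reach(C|∅) ⇒ C ⊥̸ H | ∅.

No — C and H are d-connected given ∅.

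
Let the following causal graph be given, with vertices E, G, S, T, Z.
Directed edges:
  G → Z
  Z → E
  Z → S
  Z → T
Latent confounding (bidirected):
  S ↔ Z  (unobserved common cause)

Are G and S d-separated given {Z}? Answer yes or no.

No — G and S are d-connected given {Z}.

Bayes-Ball from G | {Z} reaches {S}.
S ∈ reach(G|{Z}) ⇒ G ⊥̸ S | {Z}.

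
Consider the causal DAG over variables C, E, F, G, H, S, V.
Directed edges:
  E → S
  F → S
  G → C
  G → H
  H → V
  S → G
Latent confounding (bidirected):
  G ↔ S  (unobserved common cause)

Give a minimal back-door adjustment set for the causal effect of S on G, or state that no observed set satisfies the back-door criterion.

S→G: no observed back-door set.

desc(S)\{S}={C,G,H,V}; candidates ⊆ {E,F}.
S↔G: latent back-door arc(s) into S.
size 0: {}; under {} S still reaches {C,E,F,G,H,V} ∋ G.
size 1: {E}, {F}; under {E} S still reaches {C,F,G,H,V} ∋ G.
size 2: {E,F}; under {E,F} S still reaches {C,G,H,V} ∋ G.
S↔G cannot be blocked by any observed set — no back-door set.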